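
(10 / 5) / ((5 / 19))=38 / 5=7.60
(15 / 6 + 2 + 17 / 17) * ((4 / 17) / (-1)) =-22 / 17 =-1.29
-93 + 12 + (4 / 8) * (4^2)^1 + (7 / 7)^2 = -72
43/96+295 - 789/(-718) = 10220189/34464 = 296.55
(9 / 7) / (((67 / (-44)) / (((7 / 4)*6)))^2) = 274428 / 4489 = 61.13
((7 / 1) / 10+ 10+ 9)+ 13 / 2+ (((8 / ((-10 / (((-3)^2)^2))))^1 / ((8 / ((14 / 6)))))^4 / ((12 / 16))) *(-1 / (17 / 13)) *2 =-5528732561 / 21250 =-260175.65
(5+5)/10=1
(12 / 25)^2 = 144 / 625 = 0.23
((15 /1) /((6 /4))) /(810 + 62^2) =5 /2327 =0.00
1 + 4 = 5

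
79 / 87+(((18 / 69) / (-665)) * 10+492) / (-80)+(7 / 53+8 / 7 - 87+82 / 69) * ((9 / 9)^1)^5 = -1809044401 / 20150070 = -89.78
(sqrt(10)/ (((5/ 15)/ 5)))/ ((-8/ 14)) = -105 * sqrt(10)/ 4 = -83.01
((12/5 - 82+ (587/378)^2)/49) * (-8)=110289974/8751645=12.60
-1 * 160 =-160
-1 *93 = -93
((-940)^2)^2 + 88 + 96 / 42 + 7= 5465242720681 / 7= 780748960097.29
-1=-1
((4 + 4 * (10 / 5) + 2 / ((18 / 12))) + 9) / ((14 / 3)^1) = 67 / 14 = 4.79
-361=-361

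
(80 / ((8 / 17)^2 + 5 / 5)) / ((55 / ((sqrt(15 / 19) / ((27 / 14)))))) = 0.55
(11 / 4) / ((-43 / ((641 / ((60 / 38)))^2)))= -10540.11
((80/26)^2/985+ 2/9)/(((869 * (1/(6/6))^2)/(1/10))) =34733/1301922765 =0.00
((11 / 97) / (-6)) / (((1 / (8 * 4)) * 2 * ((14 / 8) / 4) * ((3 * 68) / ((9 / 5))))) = -352 / 57715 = -0.01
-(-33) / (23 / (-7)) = -231 / 23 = -10.04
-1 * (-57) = 57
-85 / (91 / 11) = -935 / 91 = -10.27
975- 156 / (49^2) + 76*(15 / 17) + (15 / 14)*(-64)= 39732183 / 40817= 973.42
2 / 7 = 0.29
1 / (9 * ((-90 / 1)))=-1 / 810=-0.00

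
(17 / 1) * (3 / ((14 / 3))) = 10.93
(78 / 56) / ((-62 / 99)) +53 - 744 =-1203437 / 1736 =-693.22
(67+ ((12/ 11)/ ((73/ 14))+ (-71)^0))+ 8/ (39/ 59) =2515124/ 31317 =80.31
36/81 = 4/9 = 0.44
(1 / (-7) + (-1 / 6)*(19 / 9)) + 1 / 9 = -145 / 378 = -0.38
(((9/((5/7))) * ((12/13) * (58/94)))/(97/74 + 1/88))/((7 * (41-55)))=-1699632/30687475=-0.06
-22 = -22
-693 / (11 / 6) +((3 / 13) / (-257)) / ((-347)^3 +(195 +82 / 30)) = -378.00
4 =4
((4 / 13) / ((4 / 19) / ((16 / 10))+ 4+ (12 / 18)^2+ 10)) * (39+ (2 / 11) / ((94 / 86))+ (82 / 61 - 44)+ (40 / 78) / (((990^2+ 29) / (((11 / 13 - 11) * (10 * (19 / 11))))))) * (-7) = 34911283248117864 / 67706261242133657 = 0.52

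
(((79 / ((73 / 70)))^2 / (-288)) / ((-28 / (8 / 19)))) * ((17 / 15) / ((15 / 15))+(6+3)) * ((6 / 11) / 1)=873740 / 527571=1.66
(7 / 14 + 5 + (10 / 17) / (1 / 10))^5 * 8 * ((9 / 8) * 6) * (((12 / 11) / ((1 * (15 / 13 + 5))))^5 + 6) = 724762835617898734866684711 / 11707872752998400000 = 61903887.32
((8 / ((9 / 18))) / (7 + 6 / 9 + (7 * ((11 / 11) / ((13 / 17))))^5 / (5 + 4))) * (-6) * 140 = -5613950160 / 2986144477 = -1.88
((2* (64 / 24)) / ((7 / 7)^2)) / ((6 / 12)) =32 / 3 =10.67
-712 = -712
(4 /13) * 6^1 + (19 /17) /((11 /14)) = 7946 /2431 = 3.27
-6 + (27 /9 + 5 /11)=-28 /11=-2.55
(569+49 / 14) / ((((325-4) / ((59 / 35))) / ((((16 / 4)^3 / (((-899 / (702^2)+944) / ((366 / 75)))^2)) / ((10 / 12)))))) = 3125615686662196555776 / 506550324575686615065625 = 0.01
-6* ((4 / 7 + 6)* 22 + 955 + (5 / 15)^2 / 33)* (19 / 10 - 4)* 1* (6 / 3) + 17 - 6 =4573847 / 165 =27720.28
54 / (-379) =-54 / 379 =-0.14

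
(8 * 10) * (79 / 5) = 1264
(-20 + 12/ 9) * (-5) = 280/ 3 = 93.33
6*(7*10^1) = 420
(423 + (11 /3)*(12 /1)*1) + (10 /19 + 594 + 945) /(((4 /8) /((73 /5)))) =4315011 /95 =45421.17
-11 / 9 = -1.22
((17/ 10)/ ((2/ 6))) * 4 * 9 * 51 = 46818/ 5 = 9363.60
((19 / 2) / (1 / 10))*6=570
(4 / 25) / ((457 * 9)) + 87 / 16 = 8945839 / 1645200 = 5.44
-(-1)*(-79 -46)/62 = -125/62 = -2.02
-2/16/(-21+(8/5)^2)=0.01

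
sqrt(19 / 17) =sqrt(323) / 17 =1.06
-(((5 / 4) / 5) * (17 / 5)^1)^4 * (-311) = 25975031 / 160000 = 162.34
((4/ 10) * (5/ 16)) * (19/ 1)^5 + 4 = 2476131/ 8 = 309516.38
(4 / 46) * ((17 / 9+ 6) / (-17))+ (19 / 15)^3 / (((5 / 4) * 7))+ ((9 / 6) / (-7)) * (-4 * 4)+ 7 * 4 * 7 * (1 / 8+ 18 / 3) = 1204.12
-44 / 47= -0.94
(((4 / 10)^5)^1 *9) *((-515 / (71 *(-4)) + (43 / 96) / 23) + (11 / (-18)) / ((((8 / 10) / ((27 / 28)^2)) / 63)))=-565140243 / 142887500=-3.96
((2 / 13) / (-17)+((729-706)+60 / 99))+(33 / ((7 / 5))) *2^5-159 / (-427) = 2423572738 / 3114111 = 778.26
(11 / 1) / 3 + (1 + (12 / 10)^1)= 5.87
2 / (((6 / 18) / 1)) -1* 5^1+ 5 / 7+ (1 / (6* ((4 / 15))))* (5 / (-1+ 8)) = 2.16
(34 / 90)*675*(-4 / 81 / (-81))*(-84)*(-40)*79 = 30083200 / 729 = 41266.39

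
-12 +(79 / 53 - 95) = -5592 / 53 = -105.51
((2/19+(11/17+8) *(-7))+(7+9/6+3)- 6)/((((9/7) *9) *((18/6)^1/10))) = -413945/26163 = -15.82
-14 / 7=-2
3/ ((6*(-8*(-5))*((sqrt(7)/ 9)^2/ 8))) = 81/ 70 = 1.16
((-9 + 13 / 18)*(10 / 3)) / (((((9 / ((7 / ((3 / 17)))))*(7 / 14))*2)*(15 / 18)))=-35462 / 243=-145.93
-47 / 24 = -1.96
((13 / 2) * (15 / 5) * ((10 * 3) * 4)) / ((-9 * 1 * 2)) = -130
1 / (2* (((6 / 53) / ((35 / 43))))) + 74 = 40039 / 516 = 77.59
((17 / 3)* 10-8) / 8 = 6.08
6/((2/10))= 30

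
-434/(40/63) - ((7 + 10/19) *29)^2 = -348887411/7220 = -48322.36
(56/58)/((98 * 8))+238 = 193257/812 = 238.00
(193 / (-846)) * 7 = -1351 / 846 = -1.60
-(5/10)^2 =-1/4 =-0.25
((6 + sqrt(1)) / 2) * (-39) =-273 / 2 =-136.50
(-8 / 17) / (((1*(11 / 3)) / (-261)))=6264 / 187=33.50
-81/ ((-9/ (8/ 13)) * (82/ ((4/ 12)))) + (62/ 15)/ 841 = 184426/ 6723795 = 0.03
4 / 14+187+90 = 1941 / 7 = 277.29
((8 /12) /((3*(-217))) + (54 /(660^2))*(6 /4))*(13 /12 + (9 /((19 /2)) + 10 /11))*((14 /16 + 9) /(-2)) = 46144783141 /3793107225600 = 0.01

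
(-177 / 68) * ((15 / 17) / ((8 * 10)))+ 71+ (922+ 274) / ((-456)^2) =4265259209 / 60093504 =70.98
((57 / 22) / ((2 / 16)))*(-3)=-684 / 11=-62.18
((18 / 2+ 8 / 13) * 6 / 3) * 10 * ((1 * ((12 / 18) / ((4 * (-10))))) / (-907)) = 125 / 35373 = 0.00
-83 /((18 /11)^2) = -10043 /324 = -31.00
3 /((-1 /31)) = -93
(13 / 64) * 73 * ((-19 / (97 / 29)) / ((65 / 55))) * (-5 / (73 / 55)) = 1666775 / 6208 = 268.49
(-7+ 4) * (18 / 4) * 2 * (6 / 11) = -162 / 11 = -14.73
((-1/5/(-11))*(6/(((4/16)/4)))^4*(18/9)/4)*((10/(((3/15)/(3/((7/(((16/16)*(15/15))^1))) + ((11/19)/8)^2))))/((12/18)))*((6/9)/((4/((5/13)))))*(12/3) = 2327707238400/361361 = 6441500.99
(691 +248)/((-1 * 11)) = -939/11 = -85.36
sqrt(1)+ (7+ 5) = 13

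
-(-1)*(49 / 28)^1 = 1.75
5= 5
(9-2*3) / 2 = 1.50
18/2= 9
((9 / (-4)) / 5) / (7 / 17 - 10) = 0.05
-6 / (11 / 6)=-3.27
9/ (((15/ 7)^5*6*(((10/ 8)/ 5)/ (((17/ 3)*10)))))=1142876/ 151875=7.53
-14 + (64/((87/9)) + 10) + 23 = 743/29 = 25.62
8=8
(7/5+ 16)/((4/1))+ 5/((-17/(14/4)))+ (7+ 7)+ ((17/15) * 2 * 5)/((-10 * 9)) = 157847/9180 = 17.19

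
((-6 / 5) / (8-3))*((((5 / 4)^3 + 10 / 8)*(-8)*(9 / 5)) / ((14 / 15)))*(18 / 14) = 29889 / 1960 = 15.25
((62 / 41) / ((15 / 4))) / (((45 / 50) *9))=496 / 9963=0.05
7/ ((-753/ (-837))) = 1953/ 251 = 7.78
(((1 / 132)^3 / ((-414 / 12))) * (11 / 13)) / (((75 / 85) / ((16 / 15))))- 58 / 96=-6373835461 / 10549796400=-0.60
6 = 6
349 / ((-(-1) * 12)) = 349 / 12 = 29.08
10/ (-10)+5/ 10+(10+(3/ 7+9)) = 265/ 14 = 18.93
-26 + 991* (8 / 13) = 7590 / 13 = 583.85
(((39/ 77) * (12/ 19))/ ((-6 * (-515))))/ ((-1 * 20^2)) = -39/ 150689000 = -0.00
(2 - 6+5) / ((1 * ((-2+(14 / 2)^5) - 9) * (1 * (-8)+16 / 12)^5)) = -243 / 53747200000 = -0.00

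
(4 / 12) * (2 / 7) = 2 / 21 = 0.10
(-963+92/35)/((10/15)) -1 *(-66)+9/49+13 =-667073/490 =-1361.37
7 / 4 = 1.75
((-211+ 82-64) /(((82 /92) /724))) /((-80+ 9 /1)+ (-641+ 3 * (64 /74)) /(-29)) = 3448446028 /1077521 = 3200.35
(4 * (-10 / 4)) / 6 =-5 / 3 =-1.67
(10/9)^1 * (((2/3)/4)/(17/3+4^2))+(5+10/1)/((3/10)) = 5851/117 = 50.01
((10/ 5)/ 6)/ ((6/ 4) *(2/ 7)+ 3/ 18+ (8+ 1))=14/ 403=0.03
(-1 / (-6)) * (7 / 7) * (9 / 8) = 3 / 16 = 0.19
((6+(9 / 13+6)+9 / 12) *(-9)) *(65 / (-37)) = 31455 / 148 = 212.53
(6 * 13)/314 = 39/157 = 0.25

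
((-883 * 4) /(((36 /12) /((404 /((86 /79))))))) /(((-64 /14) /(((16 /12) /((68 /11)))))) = 542500189 /26316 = 20614.84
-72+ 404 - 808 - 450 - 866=-1792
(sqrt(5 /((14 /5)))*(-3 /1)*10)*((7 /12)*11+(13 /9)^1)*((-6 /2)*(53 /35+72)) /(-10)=-728159*sqrt(14) /392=-6950.31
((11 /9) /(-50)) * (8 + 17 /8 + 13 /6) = -649 /2160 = -0.30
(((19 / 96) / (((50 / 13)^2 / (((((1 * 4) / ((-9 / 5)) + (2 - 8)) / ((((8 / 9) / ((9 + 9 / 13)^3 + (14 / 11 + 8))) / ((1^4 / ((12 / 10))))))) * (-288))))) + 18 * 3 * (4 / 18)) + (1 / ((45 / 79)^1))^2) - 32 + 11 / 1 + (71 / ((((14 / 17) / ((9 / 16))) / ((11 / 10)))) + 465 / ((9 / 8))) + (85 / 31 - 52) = 111521319383741 / 4021617600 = 27730.46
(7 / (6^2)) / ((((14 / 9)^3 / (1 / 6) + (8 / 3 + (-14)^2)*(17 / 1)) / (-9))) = -1701 / 3304720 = -0.00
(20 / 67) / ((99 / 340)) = 6800 / 6633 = 1.03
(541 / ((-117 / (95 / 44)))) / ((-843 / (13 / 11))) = 0.01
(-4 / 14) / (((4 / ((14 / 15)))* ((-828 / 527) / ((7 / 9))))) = 3689 / 111780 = 0.03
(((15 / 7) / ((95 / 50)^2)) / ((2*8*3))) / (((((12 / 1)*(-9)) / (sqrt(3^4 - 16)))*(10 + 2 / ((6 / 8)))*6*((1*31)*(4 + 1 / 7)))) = -125*sqrt(65) / 10655264448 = -0.00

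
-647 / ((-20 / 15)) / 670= 0.72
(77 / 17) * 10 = 770 / 17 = 45.29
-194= -194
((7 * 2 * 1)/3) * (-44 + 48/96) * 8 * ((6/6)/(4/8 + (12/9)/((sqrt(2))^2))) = -1392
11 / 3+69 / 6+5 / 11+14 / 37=39071 / 2442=16.00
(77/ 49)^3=3.88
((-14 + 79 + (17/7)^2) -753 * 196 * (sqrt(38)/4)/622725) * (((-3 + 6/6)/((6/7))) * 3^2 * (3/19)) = -31266/133 + 774837 * sqrt(38)/3943925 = -233.87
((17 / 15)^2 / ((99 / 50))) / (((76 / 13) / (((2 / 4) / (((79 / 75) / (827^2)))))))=64238031325 / 1783188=36024.26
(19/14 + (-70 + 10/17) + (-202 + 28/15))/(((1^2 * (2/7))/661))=-620452.83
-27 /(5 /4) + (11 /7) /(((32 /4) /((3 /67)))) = -405051 /18760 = -21.59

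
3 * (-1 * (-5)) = 15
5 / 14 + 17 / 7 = 39 / 14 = 2.79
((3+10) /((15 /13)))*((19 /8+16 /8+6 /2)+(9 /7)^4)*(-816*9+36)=-832228.38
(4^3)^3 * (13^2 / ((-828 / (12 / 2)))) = -22151168 / 69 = -321031.42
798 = 798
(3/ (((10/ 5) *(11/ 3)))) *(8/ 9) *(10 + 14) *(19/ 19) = 96/ 11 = 8.73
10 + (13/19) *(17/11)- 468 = -95501/209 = -456.94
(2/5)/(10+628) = 1/1595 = 0.00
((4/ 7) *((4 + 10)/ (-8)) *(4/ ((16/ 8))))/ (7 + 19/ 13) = -13/ 55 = -0.24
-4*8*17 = -544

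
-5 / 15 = -1 / 3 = -0.33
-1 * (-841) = 841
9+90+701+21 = 821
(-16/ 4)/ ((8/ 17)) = -17/ 2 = -8.50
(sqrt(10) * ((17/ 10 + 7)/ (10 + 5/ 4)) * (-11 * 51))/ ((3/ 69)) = -249458 * sqrt(10)/ 25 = -31554.22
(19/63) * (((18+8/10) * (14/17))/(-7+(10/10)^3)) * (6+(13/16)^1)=-97337/18360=-5.30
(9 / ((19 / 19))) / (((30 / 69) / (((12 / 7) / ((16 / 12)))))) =1863 / 70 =26.61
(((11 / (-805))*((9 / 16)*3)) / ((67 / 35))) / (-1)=297 / 24656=0.01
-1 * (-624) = 624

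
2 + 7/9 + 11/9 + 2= 6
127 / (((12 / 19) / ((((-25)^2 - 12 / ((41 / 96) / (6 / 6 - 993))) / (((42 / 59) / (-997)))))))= -165843855450691 / 20664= -8025738262.23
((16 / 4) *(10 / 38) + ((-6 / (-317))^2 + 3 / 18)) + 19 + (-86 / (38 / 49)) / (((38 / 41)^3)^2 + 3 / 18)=-4417406496909397949 / 37338731754570510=-118.31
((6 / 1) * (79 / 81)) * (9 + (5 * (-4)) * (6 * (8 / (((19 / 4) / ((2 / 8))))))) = -41554 / 171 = -243.01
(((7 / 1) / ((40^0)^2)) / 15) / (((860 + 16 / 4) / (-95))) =-133 / 2592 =-0.05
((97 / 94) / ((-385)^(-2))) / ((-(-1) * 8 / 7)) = 100644775 / 752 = 133836.14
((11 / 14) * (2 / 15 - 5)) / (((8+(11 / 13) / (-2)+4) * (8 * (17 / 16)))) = -20878 / 537285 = -0.04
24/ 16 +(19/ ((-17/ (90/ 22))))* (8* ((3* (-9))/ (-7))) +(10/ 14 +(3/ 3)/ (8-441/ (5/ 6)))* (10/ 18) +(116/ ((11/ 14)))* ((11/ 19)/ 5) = -178051472903/ 1458311085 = -122.09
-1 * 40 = -40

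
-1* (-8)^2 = -64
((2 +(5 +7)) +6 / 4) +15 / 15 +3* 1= 39 / 2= 19.50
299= 299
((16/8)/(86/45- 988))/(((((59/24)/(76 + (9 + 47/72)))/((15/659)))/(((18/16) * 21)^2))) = -49565566575/55209775808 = -0.90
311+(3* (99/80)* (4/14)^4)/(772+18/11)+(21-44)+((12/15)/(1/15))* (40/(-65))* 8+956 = 1573711962671/1328113150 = 1184.92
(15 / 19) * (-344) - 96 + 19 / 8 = -55511 / 152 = -365.20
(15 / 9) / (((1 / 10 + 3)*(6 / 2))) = 50 / 279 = 0.18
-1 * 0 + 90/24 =15/4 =3.75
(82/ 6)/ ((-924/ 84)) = -41/ 33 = -1.24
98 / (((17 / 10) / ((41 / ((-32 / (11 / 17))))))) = -110495 / 2312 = -47.79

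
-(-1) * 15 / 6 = 5 / 2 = 2.50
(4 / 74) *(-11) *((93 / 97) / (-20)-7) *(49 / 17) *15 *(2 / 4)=22109241 / 244052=90.59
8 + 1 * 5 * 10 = 58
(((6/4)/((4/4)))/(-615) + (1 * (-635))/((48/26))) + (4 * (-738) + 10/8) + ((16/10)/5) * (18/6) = -81026269/24600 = -3293.75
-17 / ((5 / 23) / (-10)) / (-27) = -782 / 27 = -28.96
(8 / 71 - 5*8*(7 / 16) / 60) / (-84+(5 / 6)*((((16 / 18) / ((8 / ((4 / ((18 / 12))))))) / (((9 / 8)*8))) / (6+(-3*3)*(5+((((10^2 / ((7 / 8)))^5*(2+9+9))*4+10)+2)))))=17485922304183110668335 / 8206114671906733727395712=0.00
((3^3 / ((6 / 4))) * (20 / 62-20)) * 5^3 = -1372500 / 31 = -44274.19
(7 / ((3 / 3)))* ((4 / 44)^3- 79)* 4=-2944144 / 1331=-2211.98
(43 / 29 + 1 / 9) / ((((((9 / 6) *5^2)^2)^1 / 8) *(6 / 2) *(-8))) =-1664 / 4404375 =-0.00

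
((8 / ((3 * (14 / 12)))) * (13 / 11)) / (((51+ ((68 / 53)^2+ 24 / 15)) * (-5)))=-584272 / 58665299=-0.01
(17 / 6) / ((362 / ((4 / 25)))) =0.00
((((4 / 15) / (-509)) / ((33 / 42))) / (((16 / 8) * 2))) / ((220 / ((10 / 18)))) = -7 / 16629030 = -0.00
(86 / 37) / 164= 43 / 3034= 0.01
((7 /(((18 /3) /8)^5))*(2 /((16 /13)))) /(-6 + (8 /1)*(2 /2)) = 5824 /243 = 23.97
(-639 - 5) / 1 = -644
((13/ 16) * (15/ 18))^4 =17850625/ 84934656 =0.21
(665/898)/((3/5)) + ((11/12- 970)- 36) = -1802913/1796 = -1003.85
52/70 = 26/35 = 0.74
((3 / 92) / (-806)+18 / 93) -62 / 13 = -339299 / 74152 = -4.58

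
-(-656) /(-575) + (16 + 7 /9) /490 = -561227 /507150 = -1.11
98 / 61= 1.61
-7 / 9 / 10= -0.08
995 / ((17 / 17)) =995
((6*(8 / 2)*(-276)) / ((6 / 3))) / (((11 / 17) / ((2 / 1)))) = -112608 / 11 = -10237.09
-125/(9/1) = -125/9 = -13.89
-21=-21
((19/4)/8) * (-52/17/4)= -247/544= -0.45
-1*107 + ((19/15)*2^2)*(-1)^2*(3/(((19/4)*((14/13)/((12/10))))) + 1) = -98.37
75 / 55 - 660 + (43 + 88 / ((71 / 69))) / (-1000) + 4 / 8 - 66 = -4525207 / 6248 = -724.26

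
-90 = -90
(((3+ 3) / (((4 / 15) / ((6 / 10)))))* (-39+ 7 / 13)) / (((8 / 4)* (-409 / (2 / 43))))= 6750 / 228631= 0.03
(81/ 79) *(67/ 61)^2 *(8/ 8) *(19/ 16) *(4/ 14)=6908571/ 16461704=0.42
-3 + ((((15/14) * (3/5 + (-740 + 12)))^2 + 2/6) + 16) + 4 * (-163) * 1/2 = 607084.89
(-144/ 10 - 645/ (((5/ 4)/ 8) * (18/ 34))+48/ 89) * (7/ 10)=-36497804/ 6675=-5467.84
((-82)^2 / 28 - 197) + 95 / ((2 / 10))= 3627 / 7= 518.14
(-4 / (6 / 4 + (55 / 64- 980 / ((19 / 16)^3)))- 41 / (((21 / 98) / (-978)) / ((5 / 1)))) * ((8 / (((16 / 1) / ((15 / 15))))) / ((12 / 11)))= 658330193388241 / 1535192466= 428825.84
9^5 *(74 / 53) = 4369626 / 53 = 82445.77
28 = 28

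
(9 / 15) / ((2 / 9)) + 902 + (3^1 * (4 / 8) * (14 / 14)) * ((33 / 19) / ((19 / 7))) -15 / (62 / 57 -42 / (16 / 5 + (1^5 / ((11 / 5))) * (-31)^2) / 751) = 67178169176761 / 75323003780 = 891.87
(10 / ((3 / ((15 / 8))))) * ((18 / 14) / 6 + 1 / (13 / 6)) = 3075 / 728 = 4.22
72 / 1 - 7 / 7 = 71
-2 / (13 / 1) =-2 / 13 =-0.15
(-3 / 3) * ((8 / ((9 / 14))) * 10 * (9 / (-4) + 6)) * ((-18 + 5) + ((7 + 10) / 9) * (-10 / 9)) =1712200 / 243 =7046.09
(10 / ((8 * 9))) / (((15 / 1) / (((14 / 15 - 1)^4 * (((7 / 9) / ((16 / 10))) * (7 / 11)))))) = 49 / 866052000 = 0.00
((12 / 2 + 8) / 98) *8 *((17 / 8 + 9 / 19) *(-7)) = -395 / 19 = -20.79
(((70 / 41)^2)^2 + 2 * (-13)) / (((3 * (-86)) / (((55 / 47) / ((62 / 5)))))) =6800720575 / 1062220514466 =0.01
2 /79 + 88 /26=3502 /1027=3.41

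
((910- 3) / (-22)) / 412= -907 / 9064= -0.10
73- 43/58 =4191/58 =72.26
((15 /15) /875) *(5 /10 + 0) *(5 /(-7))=-1 /2450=-0.00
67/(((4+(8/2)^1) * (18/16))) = 67/9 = 7.44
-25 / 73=-0.34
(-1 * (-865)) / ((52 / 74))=32005 / 26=1230.96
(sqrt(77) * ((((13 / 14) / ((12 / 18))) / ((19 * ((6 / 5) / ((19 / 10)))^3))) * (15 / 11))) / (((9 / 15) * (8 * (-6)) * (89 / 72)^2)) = -351975 * sqrt(77) / 39034688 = -0.08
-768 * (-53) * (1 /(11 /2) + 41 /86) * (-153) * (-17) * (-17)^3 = -162025084626048 /473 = -342547747623.78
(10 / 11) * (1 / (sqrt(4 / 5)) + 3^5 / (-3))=-810 / 11 + 5 * sqrt(5) / 11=-72.62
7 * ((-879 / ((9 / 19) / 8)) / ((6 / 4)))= -623504 / 9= -69278.22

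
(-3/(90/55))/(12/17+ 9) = -17/90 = -0.19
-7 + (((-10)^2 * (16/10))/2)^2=6393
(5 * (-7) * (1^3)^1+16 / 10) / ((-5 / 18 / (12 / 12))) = 3006 / 25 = 120.24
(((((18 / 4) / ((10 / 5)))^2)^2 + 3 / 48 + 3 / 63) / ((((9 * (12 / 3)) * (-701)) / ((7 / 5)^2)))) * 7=-6780277 / 484531200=-0.01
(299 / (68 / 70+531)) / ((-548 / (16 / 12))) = -10465 / 7652409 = -0.00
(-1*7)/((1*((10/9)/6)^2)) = -5103/25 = -204.12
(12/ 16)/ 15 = 1/ 20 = 0.05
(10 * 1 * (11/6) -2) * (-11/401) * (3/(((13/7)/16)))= -60368/5213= -11.58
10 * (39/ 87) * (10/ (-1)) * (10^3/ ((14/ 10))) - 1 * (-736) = -6350592/ 203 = -31283.70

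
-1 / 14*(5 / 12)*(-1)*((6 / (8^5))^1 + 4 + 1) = 409615 / 2752512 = 0.15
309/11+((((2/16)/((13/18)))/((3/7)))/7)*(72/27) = 4039/143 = 28.24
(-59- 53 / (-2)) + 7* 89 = 1181 / 2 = 590.50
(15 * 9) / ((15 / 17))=153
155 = 155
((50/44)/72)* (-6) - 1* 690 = -182185/264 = -690.09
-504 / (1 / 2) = -1008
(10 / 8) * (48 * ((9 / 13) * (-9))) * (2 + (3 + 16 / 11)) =-345060 / 143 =-2413.01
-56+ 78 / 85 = -4682 / 85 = -55.08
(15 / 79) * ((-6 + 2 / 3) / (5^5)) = -16 / 49375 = -0.00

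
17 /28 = 0.61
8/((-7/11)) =-88/7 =-12.57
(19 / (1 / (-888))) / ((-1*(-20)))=-4218 / 5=-843.60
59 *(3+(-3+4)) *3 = 708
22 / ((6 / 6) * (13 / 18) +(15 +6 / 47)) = 1692 / 1219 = 1.39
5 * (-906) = -4530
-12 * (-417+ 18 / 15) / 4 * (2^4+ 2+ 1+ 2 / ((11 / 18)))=27783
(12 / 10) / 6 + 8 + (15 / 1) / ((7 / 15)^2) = 18884 / 245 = 77.08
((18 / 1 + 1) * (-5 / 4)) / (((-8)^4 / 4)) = -95 / 4096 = -0.02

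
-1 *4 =-4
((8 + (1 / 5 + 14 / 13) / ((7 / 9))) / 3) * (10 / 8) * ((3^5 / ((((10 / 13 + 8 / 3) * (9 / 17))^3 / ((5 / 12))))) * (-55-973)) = -4680629126615 / 67370912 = -69475.52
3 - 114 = -111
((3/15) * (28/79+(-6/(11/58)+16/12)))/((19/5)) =-78076/49533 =-1.58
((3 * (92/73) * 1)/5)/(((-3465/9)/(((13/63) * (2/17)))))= -2392/50167425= -0.00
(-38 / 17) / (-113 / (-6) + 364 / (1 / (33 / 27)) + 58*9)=-684 / 301631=-0.00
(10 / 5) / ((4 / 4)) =2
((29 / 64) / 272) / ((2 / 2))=29 / 17408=0.00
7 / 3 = 2.33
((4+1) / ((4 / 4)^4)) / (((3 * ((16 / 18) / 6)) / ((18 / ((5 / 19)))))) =1539 / 2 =769.50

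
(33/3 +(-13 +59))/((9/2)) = 38/3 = 12.67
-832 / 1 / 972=-208 / 243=-0.86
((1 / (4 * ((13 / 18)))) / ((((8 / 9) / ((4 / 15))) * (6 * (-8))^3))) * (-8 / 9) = 1 / 1198080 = 0.00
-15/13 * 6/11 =-0.63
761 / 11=69.18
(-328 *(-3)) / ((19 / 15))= 14760 / 19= 776.84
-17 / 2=-8.50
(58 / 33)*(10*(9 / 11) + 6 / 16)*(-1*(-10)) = 36395 / 242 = 150.39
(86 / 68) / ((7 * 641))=43 / 152558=0.00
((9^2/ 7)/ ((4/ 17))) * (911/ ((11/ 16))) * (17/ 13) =85302396/ 1001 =85217.18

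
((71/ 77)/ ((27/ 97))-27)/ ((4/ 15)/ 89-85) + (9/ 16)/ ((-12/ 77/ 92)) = -417439264619/ 1258166448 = -331.78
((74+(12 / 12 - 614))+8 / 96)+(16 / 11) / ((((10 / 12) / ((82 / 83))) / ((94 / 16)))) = -28966879 / 54780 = -528.79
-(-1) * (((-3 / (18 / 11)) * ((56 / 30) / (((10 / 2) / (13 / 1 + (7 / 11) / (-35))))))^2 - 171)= -12944651 / 140625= -92.05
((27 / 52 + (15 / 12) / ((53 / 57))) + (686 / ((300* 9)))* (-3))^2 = 116603809729 / 96131002500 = 1.21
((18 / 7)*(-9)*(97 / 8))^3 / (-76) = 485031851793 / 1668352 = 290725.13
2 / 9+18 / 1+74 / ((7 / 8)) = 6476 / 63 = 102.79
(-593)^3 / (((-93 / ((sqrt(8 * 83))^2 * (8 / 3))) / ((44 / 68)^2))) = 1662284941.80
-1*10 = -10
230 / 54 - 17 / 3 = -38 / 27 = -1.41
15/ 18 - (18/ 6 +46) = -289/ 6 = -48.17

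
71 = 71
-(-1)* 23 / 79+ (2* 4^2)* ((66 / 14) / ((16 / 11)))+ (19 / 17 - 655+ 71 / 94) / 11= 433834229 / 9720634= 44.63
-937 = -937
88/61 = 1.44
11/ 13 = 0.85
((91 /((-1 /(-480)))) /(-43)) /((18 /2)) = -14560 /129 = -112.87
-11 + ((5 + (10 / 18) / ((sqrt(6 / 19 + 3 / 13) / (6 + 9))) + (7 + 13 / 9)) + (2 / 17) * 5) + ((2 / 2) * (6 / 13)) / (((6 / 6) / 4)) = 9704 / 1989 + 5 * sqrt(3705) / 27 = 16.15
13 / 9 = 1.44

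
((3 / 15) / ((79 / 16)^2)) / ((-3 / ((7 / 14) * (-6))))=256 / 31205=0.01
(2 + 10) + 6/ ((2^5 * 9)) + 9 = 1009/ 48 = 21.02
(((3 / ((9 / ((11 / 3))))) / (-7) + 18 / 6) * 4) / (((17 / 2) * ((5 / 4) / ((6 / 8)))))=0.80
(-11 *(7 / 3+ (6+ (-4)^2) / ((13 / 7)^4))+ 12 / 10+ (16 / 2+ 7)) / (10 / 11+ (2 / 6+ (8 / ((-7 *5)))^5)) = -24.01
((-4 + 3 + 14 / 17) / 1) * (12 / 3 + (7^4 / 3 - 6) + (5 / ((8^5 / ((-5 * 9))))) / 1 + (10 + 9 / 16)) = -79517021 / 557056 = -142.75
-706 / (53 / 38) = -26828 / 53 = -506.19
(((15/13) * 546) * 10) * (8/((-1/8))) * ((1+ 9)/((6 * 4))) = -168000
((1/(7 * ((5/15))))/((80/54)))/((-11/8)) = -81/385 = -0.21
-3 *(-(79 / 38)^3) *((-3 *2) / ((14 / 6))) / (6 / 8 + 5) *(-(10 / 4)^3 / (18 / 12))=554668875 / 4417196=125.57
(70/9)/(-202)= -35/909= -0.04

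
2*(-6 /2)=-6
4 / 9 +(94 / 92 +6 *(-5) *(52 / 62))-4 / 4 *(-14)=-9.70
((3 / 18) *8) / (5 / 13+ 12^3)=52 / 67407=0.00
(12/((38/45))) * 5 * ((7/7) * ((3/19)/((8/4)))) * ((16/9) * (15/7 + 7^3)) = 8697600/2527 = 3441.87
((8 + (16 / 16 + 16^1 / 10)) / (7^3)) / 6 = 53 / 10290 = 0.01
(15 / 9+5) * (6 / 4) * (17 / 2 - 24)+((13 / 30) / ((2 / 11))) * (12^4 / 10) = 119677 / 25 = 4787.08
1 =1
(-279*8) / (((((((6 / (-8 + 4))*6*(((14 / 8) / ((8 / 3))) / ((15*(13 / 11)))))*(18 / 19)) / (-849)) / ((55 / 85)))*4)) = -346708960 / 357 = -971173.56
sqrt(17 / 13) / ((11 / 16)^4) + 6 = 65536* sqrt(221) / 190333 + 6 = 11.12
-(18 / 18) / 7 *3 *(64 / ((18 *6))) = -16 / 63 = -0.25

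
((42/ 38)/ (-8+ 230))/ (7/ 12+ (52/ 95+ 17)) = 210/ 764753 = 0.00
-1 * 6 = -6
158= 158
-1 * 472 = -472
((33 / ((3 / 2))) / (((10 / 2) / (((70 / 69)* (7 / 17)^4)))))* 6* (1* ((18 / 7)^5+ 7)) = 176635096 / 1920983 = 91.95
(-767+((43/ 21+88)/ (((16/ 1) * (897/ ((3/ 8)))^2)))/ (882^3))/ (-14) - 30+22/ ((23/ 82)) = 1906168833861734226077/ 18466960450807185408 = 103.22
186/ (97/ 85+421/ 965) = 508555/ 4313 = 117.91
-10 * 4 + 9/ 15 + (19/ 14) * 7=-299/ 10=-29.90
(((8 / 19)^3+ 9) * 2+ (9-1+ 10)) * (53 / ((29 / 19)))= 13141244 / 10469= 1255.25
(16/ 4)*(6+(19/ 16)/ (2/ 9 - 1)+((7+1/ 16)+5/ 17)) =47.32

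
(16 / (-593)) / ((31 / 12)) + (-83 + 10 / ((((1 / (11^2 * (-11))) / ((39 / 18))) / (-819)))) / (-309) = -434179165424 / 5680347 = -76435.32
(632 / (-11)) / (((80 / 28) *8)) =-553 / 220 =-2.51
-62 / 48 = -31 / 24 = -1.29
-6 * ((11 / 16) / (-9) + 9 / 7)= -1219 / 168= -7.26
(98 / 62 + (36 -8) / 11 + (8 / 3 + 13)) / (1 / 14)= 283472 / 1023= 277.10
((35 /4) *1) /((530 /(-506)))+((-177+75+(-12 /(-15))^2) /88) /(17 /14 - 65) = -433973211 /52061900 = -8.34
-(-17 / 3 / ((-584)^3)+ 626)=-626.00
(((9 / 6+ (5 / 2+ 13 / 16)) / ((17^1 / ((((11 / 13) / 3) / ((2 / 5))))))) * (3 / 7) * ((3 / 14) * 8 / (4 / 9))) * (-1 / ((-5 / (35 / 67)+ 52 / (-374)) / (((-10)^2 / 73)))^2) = -16333865625 / 2487344823626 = -0.01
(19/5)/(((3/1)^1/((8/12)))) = 0.84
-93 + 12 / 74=-3435 / 37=-92.84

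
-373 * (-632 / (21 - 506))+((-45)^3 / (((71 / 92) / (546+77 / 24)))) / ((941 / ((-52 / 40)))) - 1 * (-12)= 11550570822121 / 129613340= 89115.60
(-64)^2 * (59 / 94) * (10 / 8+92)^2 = 1050702208 / 47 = 22355366.13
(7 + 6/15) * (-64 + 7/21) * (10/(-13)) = 14134/39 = 362.41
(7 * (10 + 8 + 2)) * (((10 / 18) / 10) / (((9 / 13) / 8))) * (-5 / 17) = -36400 / 1377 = -26.43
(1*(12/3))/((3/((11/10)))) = 22/15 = 1.47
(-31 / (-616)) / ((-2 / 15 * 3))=-155 / 1232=-0.13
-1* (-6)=6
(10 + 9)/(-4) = -19/4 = -4.75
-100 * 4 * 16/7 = -6400/7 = -914.29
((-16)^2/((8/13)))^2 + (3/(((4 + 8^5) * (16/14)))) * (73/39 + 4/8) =173056.00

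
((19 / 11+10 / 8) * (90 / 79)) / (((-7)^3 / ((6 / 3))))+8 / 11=19171 / 27097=0.71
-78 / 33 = -26 / 11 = -2.36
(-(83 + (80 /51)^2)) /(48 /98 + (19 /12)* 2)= -21783734 /932025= -23.37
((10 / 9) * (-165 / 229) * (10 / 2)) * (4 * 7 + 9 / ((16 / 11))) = -752125 / 5496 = -136.85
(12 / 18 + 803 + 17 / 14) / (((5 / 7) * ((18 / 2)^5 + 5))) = 6761 / 354324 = 0.02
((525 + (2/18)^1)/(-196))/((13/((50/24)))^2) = -1476875/21464352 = -0.07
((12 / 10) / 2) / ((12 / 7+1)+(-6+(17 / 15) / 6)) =-378 / 1951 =-0.19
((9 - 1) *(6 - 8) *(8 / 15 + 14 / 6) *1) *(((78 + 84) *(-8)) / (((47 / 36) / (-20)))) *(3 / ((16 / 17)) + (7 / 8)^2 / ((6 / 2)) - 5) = 66650688 / 47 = 1418099.74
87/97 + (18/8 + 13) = 6265/388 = 16.15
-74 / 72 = -37 / 36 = -1.03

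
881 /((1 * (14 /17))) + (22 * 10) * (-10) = -15823 /14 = -1130.21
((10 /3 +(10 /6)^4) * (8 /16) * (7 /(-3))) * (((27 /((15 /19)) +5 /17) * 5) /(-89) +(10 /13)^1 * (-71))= 129052735 /177021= 729.03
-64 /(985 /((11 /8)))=-88 /985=-0.09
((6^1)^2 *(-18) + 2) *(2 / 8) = -323 / 2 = -161.50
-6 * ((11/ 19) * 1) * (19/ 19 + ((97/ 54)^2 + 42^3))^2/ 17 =-27024608865101441/ 24091992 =-1121725794.41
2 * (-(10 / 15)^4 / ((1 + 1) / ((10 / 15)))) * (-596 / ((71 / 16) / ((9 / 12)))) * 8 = 610304 / 5751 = 106.12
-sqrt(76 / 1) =-2*sqrt(19) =-8.72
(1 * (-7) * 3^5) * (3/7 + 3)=-5832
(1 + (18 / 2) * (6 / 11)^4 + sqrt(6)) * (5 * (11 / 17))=131525 / 22627 + 55 * sqrt(6) / 17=13.74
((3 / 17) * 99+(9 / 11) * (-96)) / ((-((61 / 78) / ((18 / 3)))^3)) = 1170689412672 / 42445447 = 27581.04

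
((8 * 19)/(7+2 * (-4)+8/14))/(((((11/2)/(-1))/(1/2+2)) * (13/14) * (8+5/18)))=446880/21307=20.97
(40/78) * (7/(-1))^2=980/39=25.13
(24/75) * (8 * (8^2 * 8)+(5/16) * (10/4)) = 131097/100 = 1310.97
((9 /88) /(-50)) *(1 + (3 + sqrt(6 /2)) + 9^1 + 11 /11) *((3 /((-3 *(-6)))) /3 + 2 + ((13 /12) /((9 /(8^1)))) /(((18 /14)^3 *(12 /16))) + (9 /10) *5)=-2959397 /14434200 -422771 *sqrt(3) /28868400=-0.23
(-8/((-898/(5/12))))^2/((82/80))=1000/74390769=0.00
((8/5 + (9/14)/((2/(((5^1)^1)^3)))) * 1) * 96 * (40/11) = 1123008/77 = 14584.52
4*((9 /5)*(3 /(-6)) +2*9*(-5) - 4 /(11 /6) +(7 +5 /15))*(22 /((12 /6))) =-56594 /15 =-3772.93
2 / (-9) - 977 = -8795 / 9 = -977.22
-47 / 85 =-0.55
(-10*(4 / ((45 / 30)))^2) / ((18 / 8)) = -2560 / 81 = -31.60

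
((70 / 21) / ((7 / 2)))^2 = 400 / 441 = 0.91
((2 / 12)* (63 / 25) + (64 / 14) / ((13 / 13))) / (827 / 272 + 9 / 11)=2613512 / 2020375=1.29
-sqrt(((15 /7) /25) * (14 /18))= -sqrt(15) /15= -0.26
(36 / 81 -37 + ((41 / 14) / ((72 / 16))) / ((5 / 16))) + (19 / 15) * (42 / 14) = -9662 / 315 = -30.67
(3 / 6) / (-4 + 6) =1 / 4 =0.25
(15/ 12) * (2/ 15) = 1/ 6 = 0.17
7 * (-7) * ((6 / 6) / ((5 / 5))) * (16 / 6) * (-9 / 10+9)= -5292 / 5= -1058.40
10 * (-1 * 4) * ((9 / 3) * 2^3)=-960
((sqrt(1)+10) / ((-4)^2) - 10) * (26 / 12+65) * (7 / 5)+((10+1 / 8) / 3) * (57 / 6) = -843.62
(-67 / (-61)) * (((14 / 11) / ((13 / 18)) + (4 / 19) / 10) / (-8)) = -811571 / 3314740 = -0.24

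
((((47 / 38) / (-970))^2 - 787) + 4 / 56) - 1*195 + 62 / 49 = -65286990320759 / 66574320400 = -980.66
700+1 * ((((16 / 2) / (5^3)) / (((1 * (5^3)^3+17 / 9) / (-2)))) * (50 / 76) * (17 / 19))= 700.00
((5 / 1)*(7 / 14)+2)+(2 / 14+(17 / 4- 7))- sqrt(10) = 53 / 28- sqrt(10) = -1.27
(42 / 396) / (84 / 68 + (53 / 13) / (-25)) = 38675 / 390984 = 0.10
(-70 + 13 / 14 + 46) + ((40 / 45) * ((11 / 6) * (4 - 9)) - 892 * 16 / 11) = -5524627 / 4158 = -1328.67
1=1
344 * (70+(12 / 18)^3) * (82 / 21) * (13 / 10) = 348002096 / 2835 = 122752.06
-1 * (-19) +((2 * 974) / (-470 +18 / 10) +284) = 699583 / 2341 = 298.84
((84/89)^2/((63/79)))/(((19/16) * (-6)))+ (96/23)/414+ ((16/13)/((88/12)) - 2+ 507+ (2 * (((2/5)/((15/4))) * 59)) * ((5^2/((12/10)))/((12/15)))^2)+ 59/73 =811563421099008079/89757746273052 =9041.71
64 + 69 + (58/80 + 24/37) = 198873/1480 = 134.37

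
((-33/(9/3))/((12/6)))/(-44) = 1/8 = 0.12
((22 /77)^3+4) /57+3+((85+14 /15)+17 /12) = 11785419 /130340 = 90.42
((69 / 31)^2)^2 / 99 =2518569 / 10158731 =0.25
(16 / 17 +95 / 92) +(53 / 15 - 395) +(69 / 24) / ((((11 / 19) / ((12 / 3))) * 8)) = -399487127 / 1032240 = -387.01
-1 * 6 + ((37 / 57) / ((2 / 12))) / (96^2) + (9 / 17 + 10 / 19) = -7358347 / 1488384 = -4.94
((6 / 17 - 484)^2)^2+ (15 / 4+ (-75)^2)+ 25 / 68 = 4569934068598191 / 83521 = 54715988417.26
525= 525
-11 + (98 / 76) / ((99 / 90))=-2054 / 209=-9.83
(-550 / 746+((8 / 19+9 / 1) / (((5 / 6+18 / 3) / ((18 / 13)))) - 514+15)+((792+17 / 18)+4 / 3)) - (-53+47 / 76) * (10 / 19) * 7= 316140470066 / 645930441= 489.43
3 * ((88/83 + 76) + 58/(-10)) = 88719/415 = 213.78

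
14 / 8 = 7 / 4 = 1.75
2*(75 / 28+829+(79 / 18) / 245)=7335563 / 4410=1663.39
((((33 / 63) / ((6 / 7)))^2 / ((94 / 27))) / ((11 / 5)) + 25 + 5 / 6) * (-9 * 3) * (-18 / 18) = 262755 / 376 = 698.82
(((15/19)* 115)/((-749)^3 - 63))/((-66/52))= 0.00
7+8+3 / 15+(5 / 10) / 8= 1221 / 80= 15.26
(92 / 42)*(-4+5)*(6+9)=230 / 7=32.86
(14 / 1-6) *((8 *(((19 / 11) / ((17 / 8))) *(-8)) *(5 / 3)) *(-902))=31907840 / 51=625643.92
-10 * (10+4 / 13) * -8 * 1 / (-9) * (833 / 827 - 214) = 19515.23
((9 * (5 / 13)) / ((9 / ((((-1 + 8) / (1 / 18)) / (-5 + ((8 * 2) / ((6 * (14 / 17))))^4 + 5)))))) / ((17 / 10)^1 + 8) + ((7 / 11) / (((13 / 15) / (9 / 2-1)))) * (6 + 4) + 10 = 2650303551965 / 74145266624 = 35.74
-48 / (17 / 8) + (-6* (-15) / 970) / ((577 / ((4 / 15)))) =-107460276 / 4757365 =-22.59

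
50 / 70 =5 / 7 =0.71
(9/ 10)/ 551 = 9/ 5510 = 0.00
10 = 10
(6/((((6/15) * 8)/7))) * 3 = 315/8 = 39.38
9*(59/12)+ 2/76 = 3365/76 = 44.28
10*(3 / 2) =15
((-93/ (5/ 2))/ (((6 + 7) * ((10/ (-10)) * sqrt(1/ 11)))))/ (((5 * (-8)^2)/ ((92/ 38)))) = 2139 * sqrt(11)/ 98800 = 0.07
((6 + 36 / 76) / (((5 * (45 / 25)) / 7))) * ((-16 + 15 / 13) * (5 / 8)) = -276955 / 5928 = -46.72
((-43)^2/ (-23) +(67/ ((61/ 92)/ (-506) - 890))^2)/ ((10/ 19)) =-60300078272533453939/ 394807883923404630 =-152.73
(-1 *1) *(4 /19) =-4 /19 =-0.21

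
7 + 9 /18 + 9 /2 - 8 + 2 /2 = 5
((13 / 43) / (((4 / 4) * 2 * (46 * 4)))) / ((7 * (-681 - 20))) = -13 / 77648368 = -0.00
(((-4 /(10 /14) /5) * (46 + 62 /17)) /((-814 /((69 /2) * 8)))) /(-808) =-407652 /17470475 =-0.02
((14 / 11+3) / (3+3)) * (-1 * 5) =-235 / 66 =-3.56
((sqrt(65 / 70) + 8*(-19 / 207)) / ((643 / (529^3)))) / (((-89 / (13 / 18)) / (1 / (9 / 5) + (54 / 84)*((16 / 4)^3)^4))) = 4320868667846916172 / 292029381 - 1307631307374724631*sqrt(182) / 908535852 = -4620850421.95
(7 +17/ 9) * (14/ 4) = 280/ 9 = 31.11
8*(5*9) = 360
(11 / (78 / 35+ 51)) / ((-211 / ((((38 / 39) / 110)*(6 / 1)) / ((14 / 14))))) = -266 / 5110209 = -0.00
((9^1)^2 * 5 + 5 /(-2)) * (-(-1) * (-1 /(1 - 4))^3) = 805 /54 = 14.91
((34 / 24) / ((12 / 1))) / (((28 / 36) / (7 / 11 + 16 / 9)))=4063 / 11088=0.37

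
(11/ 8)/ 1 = 11/ 8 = 1.38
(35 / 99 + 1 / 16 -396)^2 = 392633826025 / 2509056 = 156486.67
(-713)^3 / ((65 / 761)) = -275837460817 / 65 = -4243653243.34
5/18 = 0.28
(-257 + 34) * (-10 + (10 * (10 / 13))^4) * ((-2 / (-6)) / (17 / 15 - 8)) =111181544850 / 2941783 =37793.93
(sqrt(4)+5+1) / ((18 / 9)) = 4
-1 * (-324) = 324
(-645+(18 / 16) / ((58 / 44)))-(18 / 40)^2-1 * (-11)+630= -38849 / 11600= -3.35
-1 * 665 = -665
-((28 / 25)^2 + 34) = -35.25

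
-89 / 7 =-12.71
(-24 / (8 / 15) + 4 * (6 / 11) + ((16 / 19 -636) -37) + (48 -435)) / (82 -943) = 76771 / 59983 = 1.28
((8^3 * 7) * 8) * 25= 716800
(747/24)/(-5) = -249/40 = -6.22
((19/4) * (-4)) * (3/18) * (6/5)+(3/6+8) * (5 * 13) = 5487/10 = 548.70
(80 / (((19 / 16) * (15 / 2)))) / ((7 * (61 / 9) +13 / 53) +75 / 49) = 3988992 / 21858113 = 0.18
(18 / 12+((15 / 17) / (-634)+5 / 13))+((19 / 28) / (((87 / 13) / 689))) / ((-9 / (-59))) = 706320614521 / 1535929668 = 459.87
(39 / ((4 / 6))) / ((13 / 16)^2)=1152 / 13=88.62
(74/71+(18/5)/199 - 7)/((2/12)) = -2517642/70645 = -35.64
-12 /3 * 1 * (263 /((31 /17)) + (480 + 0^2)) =-77404 /31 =-2496.90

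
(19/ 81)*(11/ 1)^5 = 3059969/ 81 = 37777.40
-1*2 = -2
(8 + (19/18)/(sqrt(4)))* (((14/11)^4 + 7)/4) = 43257221/2108304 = 20.52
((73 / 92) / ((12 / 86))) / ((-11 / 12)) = -3139 / 506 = -6.20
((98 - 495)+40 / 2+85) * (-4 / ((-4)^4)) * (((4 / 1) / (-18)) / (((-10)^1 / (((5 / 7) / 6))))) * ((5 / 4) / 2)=365 / 48384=0.01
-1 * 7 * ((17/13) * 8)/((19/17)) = -65.52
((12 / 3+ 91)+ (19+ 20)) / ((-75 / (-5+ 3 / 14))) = 8.55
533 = 533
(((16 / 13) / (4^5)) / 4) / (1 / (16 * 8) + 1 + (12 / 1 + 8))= 1 / 69914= 0.00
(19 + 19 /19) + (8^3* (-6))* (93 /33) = -95012 /11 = -8637.45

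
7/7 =1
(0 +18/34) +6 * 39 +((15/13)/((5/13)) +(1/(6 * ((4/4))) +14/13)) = 316613/1326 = 238.77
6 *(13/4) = 39/2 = 19.50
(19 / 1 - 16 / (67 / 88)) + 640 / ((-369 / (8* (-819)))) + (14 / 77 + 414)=355837487 / 30217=11776.07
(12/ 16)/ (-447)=-1/ 596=-0.00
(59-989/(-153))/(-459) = -10016/70227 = -0.14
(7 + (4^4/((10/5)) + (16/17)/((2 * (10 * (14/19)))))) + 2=137.06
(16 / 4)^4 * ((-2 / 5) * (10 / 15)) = -1024 / 15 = -68.27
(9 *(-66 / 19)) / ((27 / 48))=-1056 / 19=-55.58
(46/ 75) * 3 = 46/ 25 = 1.84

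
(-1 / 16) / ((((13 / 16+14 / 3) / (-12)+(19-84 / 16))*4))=-9 / 7657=-0.00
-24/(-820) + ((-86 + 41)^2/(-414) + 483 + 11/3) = 13630253/28290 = 481.80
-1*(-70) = 70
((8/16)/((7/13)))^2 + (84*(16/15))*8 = 703309/980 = 717.66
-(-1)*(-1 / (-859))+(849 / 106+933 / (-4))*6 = -123054221 / 91054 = -1351.44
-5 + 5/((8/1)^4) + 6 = 4101/4096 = 1.00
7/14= 1/2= 0.50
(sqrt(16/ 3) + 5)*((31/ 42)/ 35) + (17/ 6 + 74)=62*sqrt(3)/ 2205 + 3770/ 49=76.99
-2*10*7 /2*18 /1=-1260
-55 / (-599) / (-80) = -11 / 9584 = -0.00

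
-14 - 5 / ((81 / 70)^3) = -9155174 / 531441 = -17.23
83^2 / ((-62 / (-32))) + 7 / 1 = 110441 / 31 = 3562.61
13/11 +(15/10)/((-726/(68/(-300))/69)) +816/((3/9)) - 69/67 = 1984742997/810700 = 2448.18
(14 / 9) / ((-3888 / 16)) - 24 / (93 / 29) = -507818 / 67797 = -7.49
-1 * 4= -4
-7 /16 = -0.44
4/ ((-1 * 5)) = -4/ 5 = -0.80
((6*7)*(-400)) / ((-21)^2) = -38.10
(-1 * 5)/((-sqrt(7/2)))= 2.67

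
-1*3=-3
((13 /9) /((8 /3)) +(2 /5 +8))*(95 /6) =20387 /144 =141.58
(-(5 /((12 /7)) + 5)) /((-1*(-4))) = -95 /48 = -1.98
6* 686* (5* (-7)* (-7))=1008420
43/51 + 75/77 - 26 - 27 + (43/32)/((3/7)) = -6037831/125664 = -48.05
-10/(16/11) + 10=25/8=3.12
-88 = -88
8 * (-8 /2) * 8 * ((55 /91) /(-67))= 14080 /6097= 2.31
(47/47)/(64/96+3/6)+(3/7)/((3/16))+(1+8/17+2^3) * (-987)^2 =1097888837/119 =9225956.61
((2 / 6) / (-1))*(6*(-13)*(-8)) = -208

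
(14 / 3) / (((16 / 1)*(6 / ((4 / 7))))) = 1 / 36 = 0.03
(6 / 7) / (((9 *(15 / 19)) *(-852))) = -19 / 134190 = -0.00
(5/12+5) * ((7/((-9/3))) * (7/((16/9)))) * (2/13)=-245/32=-7.66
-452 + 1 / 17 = -7683 / 17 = -451.94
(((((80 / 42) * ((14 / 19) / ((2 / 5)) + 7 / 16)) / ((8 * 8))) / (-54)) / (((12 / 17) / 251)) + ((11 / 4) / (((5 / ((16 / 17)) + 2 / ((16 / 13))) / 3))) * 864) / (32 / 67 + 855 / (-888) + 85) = 1337425702349 / 110059233408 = 12.15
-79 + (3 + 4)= -72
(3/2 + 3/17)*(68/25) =114/25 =4.56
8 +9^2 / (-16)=47 / 16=2.94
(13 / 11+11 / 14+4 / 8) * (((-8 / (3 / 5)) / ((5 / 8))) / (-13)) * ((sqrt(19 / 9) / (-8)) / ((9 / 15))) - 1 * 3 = -3 - 7600 * sqrt(19) / 27027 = -4.23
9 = 9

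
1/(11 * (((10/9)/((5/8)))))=9/176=0.05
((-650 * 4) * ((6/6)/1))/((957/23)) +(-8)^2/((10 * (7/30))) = -35.06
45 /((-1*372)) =-15 /124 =-0.12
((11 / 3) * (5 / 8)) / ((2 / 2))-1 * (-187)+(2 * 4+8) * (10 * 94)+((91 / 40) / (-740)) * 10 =135235837 / 8880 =15229.26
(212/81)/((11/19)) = 4028/891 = 4.52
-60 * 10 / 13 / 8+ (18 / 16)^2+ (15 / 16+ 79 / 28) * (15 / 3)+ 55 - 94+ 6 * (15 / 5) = -39073 / 5824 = -6.71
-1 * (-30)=30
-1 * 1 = -1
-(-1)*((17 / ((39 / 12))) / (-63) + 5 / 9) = 43 / 91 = 0.47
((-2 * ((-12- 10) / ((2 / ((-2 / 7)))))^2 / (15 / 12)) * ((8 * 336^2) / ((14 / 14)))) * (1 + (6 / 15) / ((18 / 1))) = -364773376 / 25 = -14590935.04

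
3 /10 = 0.30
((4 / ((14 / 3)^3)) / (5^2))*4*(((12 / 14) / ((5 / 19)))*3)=0.06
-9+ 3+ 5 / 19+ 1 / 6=-635 / 114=-5.57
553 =553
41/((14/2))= 41/7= 5.86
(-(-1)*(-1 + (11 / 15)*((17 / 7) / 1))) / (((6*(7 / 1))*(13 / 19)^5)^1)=101520059 / 818701065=0.12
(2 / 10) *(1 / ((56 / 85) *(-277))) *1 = -17 / 15512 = -0.00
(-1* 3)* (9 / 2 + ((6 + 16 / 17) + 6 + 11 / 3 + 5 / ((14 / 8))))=-71.89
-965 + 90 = -875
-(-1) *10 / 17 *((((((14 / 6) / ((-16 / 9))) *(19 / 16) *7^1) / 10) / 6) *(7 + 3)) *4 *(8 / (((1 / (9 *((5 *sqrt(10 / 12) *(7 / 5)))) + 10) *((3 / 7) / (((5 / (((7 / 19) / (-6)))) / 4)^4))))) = -987151031015625 / 719709824 + 626762559375 *sqrt(30) / 1439419648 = -1369210.95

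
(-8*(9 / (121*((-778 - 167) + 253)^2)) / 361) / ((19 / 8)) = -36 / 24839244331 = -0.00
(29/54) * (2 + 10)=58/9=6.44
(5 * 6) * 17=510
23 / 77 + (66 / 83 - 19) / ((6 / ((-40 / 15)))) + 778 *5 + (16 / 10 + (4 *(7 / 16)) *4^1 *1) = 1123630712 / 287595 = 3906.99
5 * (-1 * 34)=-170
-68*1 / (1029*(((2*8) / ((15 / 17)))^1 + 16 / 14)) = -85 / 24794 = -0.00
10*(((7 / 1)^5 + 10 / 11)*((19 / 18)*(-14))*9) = -245899710 / 11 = -22354519.09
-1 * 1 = -1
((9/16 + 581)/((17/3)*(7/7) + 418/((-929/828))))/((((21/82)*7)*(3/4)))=-354418145/300620586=-1.18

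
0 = 0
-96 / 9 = -32 / 3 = -10.67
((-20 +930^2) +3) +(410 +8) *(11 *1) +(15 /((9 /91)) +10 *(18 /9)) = 869652.67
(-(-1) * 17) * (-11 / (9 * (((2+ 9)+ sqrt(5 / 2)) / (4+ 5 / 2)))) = -10.73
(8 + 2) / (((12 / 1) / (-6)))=-5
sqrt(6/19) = sqrt(114)/19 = 0.56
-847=-847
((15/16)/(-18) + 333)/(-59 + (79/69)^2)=-50725281/8789056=-5.77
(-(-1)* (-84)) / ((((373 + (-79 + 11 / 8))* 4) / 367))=-61656 / 2363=-26.09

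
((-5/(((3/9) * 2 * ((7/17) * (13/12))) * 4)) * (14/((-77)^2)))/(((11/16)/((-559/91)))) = 526320/5934929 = 0.09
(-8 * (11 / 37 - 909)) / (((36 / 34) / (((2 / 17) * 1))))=268976 / 333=807.74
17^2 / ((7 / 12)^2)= 41616 / 49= 849.31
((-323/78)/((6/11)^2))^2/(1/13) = 1527480889/606528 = 2518.40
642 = 642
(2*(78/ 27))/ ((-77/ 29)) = -1508/ 693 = -2.18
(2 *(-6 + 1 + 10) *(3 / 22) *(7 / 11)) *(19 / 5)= 399 / 121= 3.30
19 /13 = 1.46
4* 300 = 1200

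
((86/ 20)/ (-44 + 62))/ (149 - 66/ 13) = 559/ 336780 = 0.00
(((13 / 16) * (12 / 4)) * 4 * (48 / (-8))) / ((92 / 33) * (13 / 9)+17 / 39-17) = 451737 / 96812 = 4.67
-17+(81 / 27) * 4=-5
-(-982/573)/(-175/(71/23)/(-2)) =139444/2306325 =0.06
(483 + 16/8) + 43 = 528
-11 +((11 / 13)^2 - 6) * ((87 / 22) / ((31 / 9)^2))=-45595949 / 3572998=-12.76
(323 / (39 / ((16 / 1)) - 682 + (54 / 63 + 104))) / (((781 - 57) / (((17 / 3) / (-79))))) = 0.00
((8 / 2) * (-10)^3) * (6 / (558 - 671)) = 24000 / 113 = 212.39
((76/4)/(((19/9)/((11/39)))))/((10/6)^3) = 0.55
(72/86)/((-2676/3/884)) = -7956/9589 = -0.83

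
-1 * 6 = -6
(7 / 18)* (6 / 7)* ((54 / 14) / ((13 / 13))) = 9 / 7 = 1.29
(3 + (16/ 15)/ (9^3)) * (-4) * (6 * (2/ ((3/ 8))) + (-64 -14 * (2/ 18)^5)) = 248071883288/ 645700815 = 384.19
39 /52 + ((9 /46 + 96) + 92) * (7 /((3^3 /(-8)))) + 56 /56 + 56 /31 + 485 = 7563697 /77004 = 98.22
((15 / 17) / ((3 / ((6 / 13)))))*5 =0.68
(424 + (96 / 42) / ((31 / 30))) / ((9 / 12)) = 369952 / 651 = 568.28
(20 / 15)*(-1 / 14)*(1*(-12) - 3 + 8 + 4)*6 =1.71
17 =17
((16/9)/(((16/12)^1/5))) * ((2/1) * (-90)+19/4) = -1168.33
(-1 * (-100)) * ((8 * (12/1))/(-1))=-9600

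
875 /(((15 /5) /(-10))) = -8750 /3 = -2916.67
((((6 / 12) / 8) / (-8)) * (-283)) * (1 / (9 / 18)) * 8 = 283 / 8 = 35.38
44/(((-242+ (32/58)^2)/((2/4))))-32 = -3261507/101633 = -32.09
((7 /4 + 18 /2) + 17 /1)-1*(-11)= 155 /4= 38.75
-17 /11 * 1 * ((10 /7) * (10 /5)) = -340 /77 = -4.42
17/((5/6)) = 102/5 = 20.40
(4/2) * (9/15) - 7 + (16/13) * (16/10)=-3.83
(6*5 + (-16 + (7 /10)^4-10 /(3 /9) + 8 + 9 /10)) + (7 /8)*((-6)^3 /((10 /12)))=-2336599 /10000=-233.66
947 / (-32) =-947 / 32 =-29.59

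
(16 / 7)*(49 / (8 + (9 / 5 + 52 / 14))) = 3920 / 473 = 8.29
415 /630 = 83 /126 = 0.66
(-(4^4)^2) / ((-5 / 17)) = 1114112 / 5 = 222822.40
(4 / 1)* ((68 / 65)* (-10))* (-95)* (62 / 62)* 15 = 775200 / 13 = 59630.77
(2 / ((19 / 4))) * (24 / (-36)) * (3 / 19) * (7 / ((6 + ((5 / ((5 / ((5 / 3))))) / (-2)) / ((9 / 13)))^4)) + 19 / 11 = 4407723974701 / 2552706612533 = 1.73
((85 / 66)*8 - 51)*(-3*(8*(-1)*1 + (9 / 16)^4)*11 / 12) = -695307361 / 786432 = -884.13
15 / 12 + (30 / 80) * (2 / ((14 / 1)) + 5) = 89 / 28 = 3.18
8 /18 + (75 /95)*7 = 1021 /171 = 5.97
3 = 3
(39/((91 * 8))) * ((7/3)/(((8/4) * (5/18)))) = 9/40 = 0.22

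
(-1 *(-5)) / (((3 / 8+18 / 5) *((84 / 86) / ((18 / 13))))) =1.78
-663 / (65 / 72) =-3672 / 5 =-734.40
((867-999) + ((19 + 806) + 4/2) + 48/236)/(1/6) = 246102/59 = 4171.22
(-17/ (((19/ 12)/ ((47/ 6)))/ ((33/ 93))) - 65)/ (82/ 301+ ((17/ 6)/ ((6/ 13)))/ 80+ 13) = -48426517440/ 6815979269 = -7.10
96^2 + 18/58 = 267273/29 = 9216.31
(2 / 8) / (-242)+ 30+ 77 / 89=2659007 / 86152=30.86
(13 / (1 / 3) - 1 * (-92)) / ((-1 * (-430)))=131 / 430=0.30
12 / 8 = 3 / 2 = 1.50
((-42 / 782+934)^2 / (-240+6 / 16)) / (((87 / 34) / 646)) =-81077602516832 / 88226091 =-918975.35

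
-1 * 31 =-31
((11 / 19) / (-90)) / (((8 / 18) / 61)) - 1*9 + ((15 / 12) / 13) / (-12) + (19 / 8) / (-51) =-3338197 / 335920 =-9.94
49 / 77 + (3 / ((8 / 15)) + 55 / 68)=7.07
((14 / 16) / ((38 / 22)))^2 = 5929 / 23104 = 0.26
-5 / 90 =-1 / 18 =-0.06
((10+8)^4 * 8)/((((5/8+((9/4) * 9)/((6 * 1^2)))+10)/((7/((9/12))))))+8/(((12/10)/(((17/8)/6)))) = 20155477/36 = 559874.36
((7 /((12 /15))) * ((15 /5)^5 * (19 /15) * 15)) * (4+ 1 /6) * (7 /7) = 1346625 /8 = 168328.12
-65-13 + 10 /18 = -697 /9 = -77.44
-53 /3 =-17.67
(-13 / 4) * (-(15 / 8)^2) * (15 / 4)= 43875 / 1024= 42.85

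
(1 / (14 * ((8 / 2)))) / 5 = 1 / 280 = 0.00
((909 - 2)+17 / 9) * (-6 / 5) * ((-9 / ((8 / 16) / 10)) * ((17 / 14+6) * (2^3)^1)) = 79313280 / 7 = 11330468.57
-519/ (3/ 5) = -865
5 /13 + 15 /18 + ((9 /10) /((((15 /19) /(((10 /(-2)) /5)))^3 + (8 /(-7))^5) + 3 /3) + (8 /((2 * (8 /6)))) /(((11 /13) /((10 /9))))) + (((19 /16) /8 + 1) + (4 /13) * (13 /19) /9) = 5.70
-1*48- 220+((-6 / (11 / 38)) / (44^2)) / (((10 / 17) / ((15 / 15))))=-14269289 / 53240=-268.02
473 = 473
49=49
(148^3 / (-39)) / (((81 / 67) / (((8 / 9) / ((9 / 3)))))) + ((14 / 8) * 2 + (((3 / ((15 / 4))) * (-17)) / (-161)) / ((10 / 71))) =-13984869196721 / 686608650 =-20368.04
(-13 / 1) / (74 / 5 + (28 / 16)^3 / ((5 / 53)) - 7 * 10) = -832 / 103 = -8.08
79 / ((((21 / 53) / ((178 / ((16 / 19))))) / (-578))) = -2046182713 / 84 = -24359318.01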